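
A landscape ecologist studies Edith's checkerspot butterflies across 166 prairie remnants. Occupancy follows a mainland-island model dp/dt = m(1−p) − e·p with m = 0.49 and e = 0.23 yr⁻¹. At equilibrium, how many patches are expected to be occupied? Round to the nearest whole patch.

p* = m/(m+e) = 0.49/0.7200 = 0.6806.
Expected occupied patches = N × p* = 166 × 0.6806 = 112.97 ≈ 113.

113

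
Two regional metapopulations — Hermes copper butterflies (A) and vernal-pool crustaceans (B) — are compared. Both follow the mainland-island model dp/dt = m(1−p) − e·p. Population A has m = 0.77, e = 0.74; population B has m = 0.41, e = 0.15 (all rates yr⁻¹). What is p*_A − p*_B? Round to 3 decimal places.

A: p*_A = m/(m+e) = 0.77/1.5100 = 0.5099.
B: p*_B = 0.41/0.5600 = 0.7321.
p*_A − p*_B = 0.5099 − 0.7321 = -0.2222.

-0.222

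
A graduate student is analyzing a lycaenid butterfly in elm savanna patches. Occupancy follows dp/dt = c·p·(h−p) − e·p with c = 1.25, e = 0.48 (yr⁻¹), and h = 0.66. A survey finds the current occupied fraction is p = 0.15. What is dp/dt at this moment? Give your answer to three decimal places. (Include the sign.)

0.024

Colonization term: c·p·(h−p) = 1.25×0.15×0.5100 = 0.09563.
Extinction term: e·p = 0.07200.
dp/dt = 0.09563 − 0.07200 = 0.02363.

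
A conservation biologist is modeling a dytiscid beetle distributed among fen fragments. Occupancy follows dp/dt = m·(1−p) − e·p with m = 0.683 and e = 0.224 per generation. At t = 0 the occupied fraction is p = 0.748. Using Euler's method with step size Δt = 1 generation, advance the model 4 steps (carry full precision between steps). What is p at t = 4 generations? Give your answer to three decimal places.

0.753

Update rule: p ← p + [m·(1−p) − e·p]·Δt with Δt = 1.
step 1: Δp = +0.00456, p = 0.75256
step 2: Δp = +0.00042, p = 0.75299
step 3: Δp = +0.00004, p = 0.75303
step 4: Δp = +0.00000, p = 0.75303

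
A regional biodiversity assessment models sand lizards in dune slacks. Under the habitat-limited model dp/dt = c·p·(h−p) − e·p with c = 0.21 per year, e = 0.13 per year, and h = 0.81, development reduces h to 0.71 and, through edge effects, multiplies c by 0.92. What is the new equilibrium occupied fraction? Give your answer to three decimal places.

0.037

Before: p* = h − e/c = 0.81 − 0.13/0.21 = 0.81 − 0.6190 = 0.1910.
After: c = 0.1932, e = 0.13, h = 0.71; p* = 0.71 − 0.13/0.1932 = 0.0371.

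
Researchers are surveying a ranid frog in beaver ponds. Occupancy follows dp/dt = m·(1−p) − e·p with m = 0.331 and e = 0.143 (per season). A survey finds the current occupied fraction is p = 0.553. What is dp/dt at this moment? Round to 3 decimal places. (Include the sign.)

Colonization term: m·(1−p) = 0.331×0.4470 = 0.14796.
Extinction term: e·p = 0.07908.
dp/dt = 0.14796 − 0.07908 = 0.06888.

0.069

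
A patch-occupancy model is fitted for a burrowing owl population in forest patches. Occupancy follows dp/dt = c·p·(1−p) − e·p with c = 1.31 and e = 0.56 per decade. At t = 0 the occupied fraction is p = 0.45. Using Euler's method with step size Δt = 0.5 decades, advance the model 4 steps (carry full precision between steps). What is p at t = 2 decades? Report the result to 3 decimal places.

Update rule: p ← p + [c·p·(1−p) − e·p]·Δt with Δt = 0.5.
t = 0.5: p = 0.45000 + (+0.03611) = 0.48611
t = 1: p = 0.48611 + (+0.02751) = 0.51362
t = 1.5: p = 0.51362 + (+0.01981) = 0.53344
t = 2: p = 0.53344 + (+0.01365) = 0.54709

0.547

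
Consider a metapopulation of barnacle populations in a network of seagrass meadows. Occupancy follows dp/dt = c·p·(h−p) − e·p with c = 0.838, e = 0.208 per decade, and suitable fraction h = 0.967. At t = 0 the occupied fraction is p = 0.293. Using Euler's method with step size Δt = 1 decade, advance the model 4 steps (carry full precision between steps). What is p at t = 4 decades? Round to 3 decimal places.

0.657

Update rule: p ← p + [c·p·(h−p) − e·p]·Δt with Δt = 1.
step 1: Δp = +0.10455, p = 0.39755
step 2: Δp = +0.10702, p = 0.50457
step 3: Δp = +0.09058, p = 0.59515
step 4: Δp = +0.06167, p = 0.65681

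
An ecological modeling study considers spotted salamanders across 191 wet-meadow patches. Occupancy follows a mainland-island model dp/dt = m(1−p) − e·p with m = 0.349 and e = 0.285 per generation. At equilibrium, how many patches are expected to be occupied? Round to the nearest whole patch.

p* = m/(m+e) = 0.349/0.6340 = 0.5505.
Expected occupied patches = N × p* = 191 × 0.5505 = 105.14 ≈ 105.

105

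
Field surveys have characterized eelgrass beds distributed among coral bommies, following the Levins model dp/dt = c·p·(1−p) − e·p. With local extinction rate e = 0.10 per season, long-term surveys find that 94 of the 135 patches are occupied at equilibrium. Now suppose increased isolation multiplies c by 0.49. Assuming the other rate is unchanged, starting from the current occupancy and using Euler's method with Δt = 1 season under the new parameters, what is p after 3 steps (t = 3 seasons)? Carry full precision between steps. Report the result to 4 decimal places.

Observed p* = 94/135 = 0.69630.
Balance c(1−p*) = e gives c = e/(1 − 0.69630) = 0.10/0.30370 = 0.32927.
Starting from p₀ = 0.69630; update p ← p + (dp/dt)·Δt with the new parameters.
t = 1: p = 0.69630 + (-0.03551) = 0.66079
t = 2: p = 0.66079 + (-0.02991) = 0.63087
t = 3: p = 0.63087 + (-0.02552) = 0.60536

0.6054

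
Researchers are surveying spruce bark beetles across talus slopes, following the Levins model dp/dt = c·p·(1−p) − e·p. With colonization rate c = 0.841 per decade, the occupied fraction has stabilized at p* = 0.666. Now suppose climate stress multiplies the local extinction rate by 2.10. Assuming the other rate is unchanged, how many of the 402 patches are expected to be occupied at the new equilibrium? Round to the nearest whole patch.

120

Balance c(1−p*) = e gives e = 0.841×(1 − 0.66600) = 0.28089.
New p* = 1 − e/c = 1 − 0.58987/0.84100 = 0.29861.
Expected occupied = 402 × 0.29861 = 120.04 ≈ 120.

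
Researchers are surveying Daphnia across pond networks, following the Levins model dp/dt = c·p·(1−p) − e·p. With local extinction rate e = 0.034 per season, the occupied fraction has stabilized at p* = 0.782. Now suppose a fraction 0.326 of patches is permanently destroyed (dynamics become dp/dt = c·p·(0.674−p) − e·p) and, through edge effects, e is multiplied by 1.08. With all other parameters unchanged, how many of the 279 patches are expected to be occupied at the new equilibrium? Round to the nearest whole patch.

Balance c(1−p*) = e gives c = e/(1 − 0.78200) = 0.034/0.21800 = 0.15596.
New p* = 0.674 − e/c = 0.674 − 0.03672/0.15596 = 0.43856.
Expected occupied = 279 × 0.43856 = 122.36 ≈ 122.

122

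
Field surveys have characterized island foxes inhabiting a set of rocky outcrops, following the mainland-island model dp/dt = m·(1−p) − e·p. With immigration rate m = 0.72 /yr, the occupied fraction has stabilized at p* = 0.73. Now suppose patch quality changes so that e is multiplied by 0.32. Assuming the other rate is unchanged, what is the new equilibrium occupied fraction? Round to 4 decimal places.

0.8942

Balance m(1−p*) = e·p* gives e = m(1−p*)/p* = 0.72×0.27000/0.73000 = 0.26630.
New p* = m/(m+e) = 0.72000/(0.72000+0.08522) = 0.89417.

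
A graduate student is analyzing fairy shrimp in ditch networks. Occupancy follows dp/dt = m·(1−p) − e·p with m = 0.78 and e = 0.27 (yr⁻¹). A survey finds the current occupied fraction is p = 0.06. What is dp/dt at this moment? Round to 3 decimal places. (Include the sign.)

0.717

Colonization term: m·(1−p) = 0.78×0.9400 = 0.73320.
Extinction term: e·p = 0.01620.
dp/dt = 0.73320 − 0.01620 = 0.71700.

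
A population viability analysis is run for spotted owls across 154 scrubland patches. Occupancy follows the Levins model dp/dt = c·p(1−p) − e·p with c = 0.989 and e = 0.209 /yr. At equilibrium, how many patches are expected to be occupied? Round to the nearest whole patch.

p* = 1 − e/c = 1 − 0.209/0.989 = 0.7887.
Expected occupied patches = N × p* = 154 × 0.7887 = 121.46 ≈ 121.

121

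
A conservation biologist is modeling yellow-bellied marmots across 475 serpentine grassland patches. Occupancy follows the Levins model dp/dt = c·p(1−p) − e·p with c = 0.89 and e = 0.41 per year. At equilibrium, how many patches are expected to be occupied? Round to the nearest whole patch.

p* = 1 − e/c = 1 − 0.41/0.89 = 0.5393.
Expected occupied patches = N × p* = 475 × 0.5393 = 256.18 ≈ 256.

256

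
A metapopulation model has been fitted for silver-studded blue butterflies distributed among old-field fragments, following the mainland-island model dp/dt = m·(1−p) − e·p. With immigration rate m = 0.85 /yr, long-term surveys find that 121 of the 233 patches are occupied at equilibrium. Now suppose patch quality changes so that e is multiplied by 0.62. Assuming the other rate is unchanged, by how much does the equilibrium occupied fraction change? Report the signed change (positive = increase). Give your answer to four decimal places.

0.1161

Observed p* = 121/233 = 0.51931.
Balance m(1−p*) = e·p* gives e = m(1−p*)/p* = 0.85×0.48069/0.51931 = 0.78679.
New p* = m/(m+e) = 0.85000/(0.85000+0.48781) = 0.63537.
Δp* = 0.63537 − 0.51931 = +0.11606.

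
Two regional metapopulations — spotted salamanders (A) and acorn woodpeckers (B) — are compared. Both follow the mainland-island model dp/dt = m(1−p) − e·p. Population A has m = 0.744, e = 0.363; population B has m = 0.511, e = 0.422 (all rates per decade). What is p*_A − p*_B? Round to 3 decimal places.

0.124

A: p*_A = m/(m+e) = 0.744/1.1070 = 0.6721.
B: p*_B = 0.511/0.9330 = 0.5477.
p*_A − p*_B = 0.6721 − 0.5477 = 0.1244.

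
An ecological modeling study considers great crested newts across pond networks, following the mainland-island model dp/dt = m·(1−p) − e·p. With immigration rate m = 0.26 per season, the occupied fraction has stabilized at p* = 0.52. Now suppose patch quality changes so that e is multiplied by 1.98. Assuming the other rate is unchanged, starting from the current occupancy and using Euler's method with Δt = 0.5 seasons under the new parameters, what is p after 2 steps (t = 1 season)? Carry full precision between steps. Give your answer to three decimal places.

Balance m(1−p*) = e·p* gives e = m(1−p*)/p* = 0.26×0.48000/0.52000 = 0.24000.
Starting from p₀ = 0.52000; update p ← p + (dp/dt)·Δt with the new parameters.
p: 0.52000 → 0.45885  (Δp = -0.06115)
p: 0.45885 → 0.42018  (Δp = -0.03867)

0.420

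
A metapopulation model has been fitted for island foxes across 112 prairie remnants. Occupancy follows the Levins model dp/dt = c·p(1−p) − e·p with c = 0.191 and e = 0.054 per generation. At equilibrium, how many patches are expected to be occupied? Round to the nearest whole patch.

p* = 1 − e/c = 1 − 0.054/0.191 = 0.7173.
Expected occupied patches = N × p* = 112 × 0.7173 = 80.34 ≈ 80.

80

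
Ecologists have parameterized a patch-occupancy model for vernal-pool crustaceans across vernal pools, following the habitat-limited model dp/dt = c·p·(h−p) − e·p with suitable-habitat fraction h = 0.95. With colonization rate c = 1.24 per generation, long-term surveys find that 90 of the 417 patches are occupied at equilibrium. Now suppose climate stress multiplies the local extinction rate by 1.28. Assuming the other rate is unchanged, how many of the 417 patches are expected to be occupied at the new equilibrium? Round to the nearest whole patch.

4

Observed p* = 90/417 = 0.21583.
Balance c(h−p*) = e gives e = 1.24×(0.95 − 0.21583) = 0.91037.
New p* = 0.95 − e/c = 0.95 − 1.16527/1.24000 = 0.01027.
Expected occupied = 417 × 0.01027 = 4.28 ≈ 4.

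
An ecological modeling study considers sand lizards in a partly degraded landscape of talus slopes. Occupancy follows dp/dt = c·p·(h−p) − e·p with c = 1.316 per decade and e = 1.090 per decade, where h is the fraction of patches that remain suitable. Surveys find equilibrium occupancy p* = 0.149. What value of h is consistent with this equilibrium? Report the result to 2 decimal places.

0.98

At equilibrium c(h−p*) = e, so h = p* + e/c.
h = 0.149 + 1.090/1.316 = 0.149 + 0.8283 = 0.9773.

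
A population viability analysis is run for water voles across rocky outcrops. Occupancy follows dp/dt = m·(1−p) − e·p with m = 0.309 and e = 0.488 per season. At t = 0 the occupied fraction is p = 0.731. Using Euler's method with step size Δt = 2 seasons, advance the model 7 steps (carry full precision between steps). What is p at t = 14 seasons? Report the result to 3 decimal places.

Update rule: p ← p + [m·(1−p) − e·p]·Δt with Δt = 2.
p: 0.73100 → 0.18379  (Δp = -0.54721)
p: 0.18379 → 0.50883  (Δp = +0.32505)
p: 0.50883 → 0.31575  (Δp = -0.19308)
p: 0.31575 → 0.43044  (Δp = +0.11469)
p: 0.43044 → 0.36232  (Δp = -0.06812)
p: 0.36232 → 0.40278  (Δp = +0.04047)
p: 0.40278 → 0.37875  (Δp = -0.02404)

0.379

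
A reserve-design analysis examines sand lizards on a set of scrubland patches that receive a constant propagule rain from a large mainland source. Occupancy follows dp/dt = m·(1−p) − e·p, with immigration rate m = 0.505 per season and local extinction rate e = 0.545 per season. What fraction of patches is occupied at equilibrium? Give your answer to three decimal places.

0.481

Setting dp/dt = 0: m − m·p* = e·p*, so m = (m+e)·p*.
p* = m/(m+e) = 0.505/(0.505+0.545) = 0.505/1.0500 = 0.4810.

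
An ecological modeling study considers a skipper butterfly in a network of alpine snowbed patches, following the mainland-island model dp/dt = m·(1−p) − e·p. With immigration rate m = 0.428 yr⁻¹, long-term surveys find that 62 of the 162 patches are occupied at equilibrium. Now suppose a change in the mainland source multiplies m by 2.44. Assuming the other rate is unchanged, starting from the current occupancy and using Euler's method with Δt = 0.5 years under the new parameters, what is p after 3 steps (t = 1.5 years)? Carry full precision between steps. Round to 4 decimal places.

0.6015

Observed p* = 62/162 = 0.38272.
Balance m(1−p*) = e·p* gives e = m(1−p*)/p* = 0.428×0.61728/0.38272 = 0.69032.
Starting from p₀ = 0.38272; update p ← p + (dp/dt)·Δt with the new parameters.
t = 0.5: p = 0.38272 + (+0.19022) = 0.57294
t = 1: p = 0.57294 + (+0.02524) = 0.59818
t = 1.5: p = 0.59818 + (+0.00335) = 0.60153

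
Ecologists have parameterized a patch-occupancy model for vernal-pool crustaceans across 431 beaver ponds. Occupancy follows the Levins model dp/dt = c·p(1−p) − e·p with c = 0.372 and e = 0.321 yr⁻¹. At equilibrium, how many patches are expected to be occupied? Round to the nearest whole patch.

p* = 1 − e/c = 1 − 0.321/0.372 = 0.1371.
Expected occupied patches = N × p* = 431 × 0.1371 = 59.09 ≈ 59.

59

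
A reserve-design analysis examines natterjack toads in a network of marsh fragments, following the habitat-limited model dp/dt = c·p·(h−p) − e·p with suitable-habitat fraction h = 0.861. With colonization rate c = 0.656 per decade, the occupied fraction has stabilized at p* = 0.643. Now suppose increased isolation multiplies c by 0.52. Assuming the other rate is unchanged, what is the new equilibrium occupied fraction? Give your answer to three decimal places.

Balance c(h−p*) = e gives e = 0.656×(0.861 − 0.64300) = 0.14301.
New p* = 0.861 − e/c = 0.861 − 0.14301/0.34112 = 0.44176.

0.442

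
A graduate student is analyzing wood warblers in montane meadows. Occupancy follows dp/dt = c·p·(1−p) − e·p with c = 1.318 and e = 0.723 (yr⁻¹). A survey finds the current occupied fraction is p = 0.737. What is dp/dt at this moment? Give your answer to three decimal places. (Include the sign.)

Colonization term: c·p·(1−p) = 1.318×0.737×0.2630 = 0.25547.
Extinction term: e·p = 0.53285.
dp/dt = 0.25547 − 0.53285 = -0.27738.

-0.277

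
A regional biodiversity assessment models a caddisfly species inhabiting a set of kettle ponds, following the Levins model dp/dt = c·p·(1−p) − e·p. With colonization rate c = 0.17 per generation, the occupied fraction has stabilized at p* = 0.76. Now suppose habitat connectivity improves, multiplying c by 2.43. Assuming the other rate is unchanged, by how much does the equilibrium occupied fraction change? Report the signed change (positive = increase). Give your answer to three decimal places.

Balance c(1−p*) = e gives e = 0.17×(1 − 0.76000) = 0.04080.
New p* = 1 − e/c = 1 − 0.04080/0.41310 = 0.90123.
Δp* = 0.90123 − 0.76000 = +0.14123.

0.141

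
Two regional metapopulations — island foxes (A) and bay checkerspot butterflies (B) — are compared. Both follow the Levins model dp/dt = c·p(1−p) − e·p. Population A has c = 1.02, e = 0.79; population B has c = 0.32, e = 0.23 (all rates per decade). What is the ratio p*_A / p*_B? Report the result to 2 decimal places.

0.80

A: p*_A = 1 − 0.79/1.02 = 0.2255.
B: p*_B = 1 − 0.23/0.32 = 0.2812.
p*_A / p*_B = 0.2255/0.2812 = 0.8017.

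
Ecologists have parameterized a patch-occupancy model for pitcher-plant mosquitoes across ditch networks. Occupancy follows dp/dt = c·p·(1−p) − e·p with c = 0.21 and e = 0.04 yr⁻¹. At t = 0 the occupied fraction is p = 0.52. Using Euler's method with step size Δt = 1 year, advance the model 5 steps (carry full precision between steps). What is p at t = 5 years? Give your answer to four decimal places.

0.6582

Update rule: p ← p + [c·p·(1−p) − e·p]·Δt with Δt = 1.
step 1: Δp = +0.03162, p = 0.55162
step 2: Δp = +0.02988, p = 0.58149
step 3: Δp = +0.02785, p = 0.60934
step 4: Δp = +0.02562, p = 0.63495
step 5: Δp = +0.02328, p = 0.65823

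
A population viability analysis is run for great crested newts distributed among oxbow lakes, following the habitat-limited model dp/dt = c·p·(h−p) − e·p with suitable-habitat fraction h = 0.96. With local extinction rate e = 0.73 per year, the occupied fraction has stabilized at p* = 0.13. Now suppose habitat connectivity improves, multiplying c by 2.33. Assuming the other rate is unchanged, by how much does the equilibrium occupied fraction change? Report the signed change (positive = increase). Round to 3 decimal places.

0.474

Balance c(h−p*) = e gives c = e/(0.96 − 0.13000) = 0.73/0.83000 = 0.87952.
New p* = 0.96 − e/c = 0.96 − 0.73000/2.04928 = 0.60378.
Δp* = 0.60378 − 0.13000 = +0.47378.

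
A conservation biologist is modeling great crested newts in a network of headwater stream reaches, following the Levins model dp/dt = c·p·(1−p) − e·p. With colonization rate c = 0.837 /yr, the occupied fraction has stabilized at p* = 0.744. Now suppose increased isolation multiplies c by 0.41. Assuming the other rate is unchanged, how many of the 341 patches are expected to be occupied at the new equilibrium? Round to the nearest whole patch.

128

Balance c(1−p*) = e gives e = 0.837×(1 − 0.74400) = 0.21427.
New p* = 1 − e/c = 1 − 0.21427/0.34317 = 0.37562.
Expected occupied = 341 × 0.37562 = 128.09 ≈ 128.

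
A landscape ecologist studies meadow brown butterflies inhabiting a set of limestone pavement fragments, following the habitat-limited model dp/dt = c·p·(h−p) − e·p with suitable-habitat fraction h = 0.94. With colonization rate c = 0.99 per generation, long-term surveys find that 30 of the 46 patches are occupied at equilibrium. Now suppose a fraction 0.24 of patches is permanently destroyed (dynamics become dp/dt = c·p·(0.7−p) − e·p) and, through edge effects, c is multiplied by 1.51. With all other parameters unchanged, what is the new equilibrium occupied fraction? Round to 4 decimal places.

Observed p* = 30/46 = 0.65217.
Balance c(h−p*) = e gives e = 0.99×(0.94 − 0.65217) = 0.28495.
New p* = 0.7 − e/c = 0.7 − 0.28495/1.49490 = 0.50939.

0.5094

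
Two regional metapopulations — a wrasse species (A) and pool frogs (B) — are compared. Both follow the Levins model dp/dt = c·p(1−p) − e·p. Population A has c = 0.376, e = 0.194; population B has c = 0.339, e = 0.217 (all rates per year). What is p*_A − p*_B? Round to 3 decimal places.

A: p*_A = 1 − 0.194/0.376 = 0.4840.
B: p*_B = 1 − 0.217/0.339 = 0.3599.
p*_A − p*_B = 0.4840 − 0.3599 = 0.1242.

0.124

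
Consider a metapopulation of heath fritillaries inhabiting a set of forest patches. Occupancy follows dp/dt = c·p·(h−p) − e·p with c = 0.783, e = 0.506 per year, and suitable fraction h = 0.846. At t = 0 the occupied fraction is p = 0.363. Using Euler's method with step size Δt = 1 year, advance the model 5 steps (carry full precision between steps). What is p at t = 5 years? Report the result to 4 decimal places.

Update rule: p ← p + [c·p·(h−p) − e·p]·Δt with Δt = 1.
  1  |  dp/dt·Δt = -0.046395  |  p_1 = 0.316605
  2  |  dp/dt·Δt = -0.028964  |  p_2 = 0.287641
  3  |  dp/dt·Δt = -0.019791  |  p_3 = 0.267850
  4  |  dp/dt·Δt = -0.014279  |  p_4 = 0.253571
  5  |  dp/dt·Δt = -0.010682  |  p_5 = 0.242889

0.2429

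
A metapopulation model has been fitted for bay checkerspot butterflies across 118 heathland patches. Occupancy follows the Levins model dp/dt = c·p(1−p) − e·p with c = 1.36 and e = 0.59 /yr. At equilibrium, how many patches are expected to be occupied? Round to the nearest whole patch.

67

p* = 1 − e/c = 1 − 0.59/1.36 = 0.5662.
Expected occupied patches = N × p* = 118 × 0.5662 = 66.81 ≈ 67.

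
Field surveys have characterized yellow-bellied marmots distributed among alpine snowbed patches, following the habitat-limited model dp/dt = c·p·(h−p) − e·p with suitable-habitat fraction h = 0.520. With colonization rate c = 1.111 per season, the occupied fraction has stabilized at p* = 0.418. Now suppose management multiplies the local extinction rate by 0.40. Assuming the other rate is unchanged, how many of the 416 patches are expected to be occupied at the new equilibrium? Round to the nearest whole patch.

199

Balance c(h−p*) = e gives e = 1.111×(0.52 − 0.41800) = 0.11332.
New p* = 0.52 − e/c = 0.52 − 0.04533/1.11100 = 0.47920.
Expected occupied = 416 × 0.47920 = 199.35 ≈ 199.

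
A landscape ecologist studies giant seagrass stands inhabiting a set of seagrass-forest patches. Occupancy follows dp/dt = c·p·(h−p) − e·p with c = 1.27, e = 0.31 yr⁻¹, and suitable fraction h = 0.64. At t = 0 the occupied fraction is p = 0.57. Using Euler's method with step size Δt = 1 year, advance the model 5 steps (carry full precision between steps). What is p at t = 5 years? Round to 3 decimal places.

0.398

Update rule: p ← p + [c·p·(h−p) − e·p]·Δt with Δt = 1.
p: 0.57000 → 0.44397  (Δp = -0.12603)
p: 0.44397 → 0.41687  (Δp = -0.02710)
p: 0.41687 → 0.40577  (Δp = -0.01110)
p: 0.40577 → 0.40069  (Δp = -0.00508)
p: 0.40069 → 0.39825  (Δp = -0.00243)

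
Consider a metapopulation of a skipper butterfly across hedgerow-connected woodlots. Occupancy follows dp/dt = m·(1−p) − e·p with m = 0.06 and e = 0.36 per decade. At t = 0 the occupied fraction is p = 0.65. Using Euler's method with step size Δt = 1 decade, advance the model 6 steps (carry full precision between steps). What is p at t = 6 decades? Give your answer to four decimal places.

0.1622

Update rule: p ← p + [m·(1−p) − e·p]·Δt with Δt = 1.
  1  |  dp/dt·Δt = -0.213000  |  p_1 = 0.437000
  2  |  dp/dt·Δt = -0.123540  |  p_2 = 0.313460
  3  |  dp/dt·Δt = -0.071653  |  p_3 = 0.241807
  4  |  dp/dt·Δt = -0.041559  |  p_4 = 0.200248
  5  |  dp/dt·Δt = -0.024104  |  p_5 = 0.176144
  6  |  dp/dt·Δt = -0.013980  |  p_6 = 0.162163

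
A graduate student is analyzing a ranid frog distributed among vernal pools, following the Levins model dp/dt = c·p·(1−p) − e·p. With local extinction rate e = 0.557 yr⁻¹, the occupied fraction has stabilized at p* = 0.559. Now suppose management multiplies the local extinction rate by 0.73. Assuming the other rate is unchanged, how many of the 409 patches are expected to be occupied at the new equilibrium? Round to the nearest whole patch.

277

Balance c(1−p*) = e gives c = e/(1 − 0.55900) = 0.557/0.44100 = 1.26304.
New p* = 1 − e/c = 1 − 0.40661/1.26304 = 0.67807.
Expected occupied = 409 × 0.67807 = 277.33 ≈ 277.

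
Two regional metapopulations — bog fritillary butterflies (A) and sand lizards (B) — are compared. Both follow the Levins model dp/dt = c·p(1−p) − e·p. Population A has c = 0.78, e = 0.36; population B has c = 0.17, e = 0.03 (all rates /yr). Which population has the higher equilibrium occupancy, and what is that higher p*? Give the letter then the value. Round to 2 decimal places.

A: p*_A = 1 − 0.36/0.78 = 0.5385.
B: p*_B = 1 − 0.03/0.17 = 0.8235.
B is higher at 0.8235.

B, 0.82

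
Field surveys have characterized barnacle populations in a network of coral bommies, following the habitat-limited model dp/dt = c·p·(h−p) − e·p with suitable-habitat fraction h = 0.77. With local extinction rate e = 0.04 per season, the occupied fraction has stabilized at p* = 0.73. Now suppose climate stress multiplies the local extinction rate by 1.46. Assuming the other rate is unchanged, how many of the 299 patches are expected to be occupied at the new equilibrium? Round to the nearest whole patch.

Balance c(h−p*) = e gives c = e/(0.77 − 0.73000) = 0.04/0.04000 = 1.00000.
New p* = 0.77 − e/c = 0.77 − 0.05840/1.00000 = 0.71160.
Expected occupied = 299 × 0.71160 = 212.77 ≈ 213.

213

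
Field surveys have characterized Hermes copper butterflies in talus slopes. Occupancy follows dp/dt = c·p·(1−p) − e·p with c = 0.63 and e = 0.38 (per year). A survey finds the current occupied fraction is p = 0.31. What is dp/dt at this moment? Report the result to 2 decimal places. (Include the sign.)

Colonization term: c·p·(1−p) = 0.63×0.31×0.6900 = 0.13476.
Extinction term: e·p = 0.11780.
dp/dt = 0.13476 − 0.11780 = 0.01696.

0.02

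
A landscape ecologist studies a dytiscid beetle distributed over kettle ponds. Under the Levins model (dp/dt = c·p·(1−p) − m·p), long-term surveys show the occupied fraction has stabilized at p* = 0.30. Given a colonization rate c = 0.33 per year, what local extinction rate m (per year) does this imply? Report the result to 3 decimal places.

At equilibrium c(1−p*) = m.
m = 0.33 × (1 − 0.30) = 0.33 × 0.7000 = 0.2310.

0.231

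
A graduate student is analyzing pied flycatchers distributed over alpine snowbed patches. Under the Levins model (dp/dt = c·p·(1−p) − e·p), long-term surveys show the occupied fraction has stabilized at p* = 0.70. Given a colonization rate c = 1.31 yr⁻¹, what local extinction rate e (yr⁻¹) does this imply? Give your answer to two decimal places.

0.39

At equilibrium c(1−p*) = e.
e = 1.31 × (1 − 0.70) = 1.31 × 0.3000 = 0.3930.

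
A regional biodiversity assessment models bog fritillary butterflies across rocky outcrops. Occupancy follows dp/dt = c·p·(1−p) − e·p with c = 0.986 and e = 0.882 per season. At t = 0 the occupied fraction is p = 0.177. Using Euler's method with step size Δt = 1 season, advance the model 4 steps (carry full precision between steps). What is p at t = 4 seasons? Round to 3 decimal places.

Update rule: p ← p + [c·p·(1−p) − e·p]·Δt with Δt = 1.
  1  |  dp/dt·Δt = -0.012482  |  p_1 = 0.164518
  2  |  dp/dt·Δt = -0.009577  |  p_2 = 0.154940
  3  |  dp/dt·Δt = -0.007557  |  p_3 = 0.147384
  4  |  dp/dt·Δt = -0.006090  |  p_4 = 0.141294

0.141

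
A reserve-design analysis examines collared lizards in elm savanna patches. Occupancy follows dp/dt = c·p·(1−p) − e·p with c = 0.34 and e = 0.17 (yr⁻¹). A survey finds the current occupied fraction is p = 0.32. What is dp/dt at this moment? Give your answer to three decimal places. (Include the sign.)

Colonization term: c·p·(1−p) = 0.34×0.32×0.6800 = 0.07398.
Extinction term: e·p = 0.05440.
dp/dt = 0.07398 − 0.05440 = 0.01958.

0.020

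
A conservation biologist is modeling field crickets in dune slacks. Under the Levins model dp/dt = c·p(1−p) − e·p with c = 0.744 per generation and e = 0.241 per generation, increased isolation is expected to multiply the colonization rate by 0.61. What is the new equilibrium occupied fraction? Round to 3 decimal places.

Before: p* = 1 − 0.241/0.744 = 0.6761.
After the change, c = 0.45384, e = 0.241, so p* = 1 − 0.241/0.45384 = 0.4690.

0.469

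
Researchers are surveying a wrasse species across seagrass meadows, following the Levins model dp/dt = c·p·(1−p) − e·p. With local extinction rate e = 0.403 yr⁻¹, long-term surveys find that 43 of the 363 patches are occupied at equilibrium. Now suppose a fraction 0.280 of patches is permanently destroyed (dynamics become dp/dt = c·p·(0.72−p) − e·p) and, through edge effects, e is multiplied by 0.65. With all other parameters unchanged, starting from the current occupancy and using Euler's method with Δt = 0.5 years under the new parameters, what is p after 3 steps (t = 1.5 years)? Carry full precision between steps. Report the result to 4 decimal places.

Observed p* = 43/363 = 0.11846.
Balance c(1−p*) = e gives c = e/(1 − 0.11846) = 0.403/0.88154 = 0.45715.
Starting from p₀ = 0.11846; update p ← p + (dp/dt)·Δt with the new parameters.
  1  |  dp/dt·Δt = +0.000773  |  p_1 = 0.119230
  2  |  dp/dt·Δt = +0.000757  |  p_2 = 0.119987
  3  |  dp/dt·Δt = +0.000741  |  p_3 = 0.120728

0.1207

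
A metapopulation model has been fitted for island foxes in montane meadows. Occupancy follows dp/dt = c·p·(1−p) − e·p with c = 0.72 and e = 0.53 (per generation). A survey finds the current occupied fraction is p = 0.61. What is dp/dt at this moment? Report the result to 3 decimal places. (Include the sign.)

Colonization term: c·p·(1−p) = 0.72×0.61×0.3900 = 0.17129.
Extinction term: e·p = 0.32330.
dp/dt = 0.17129 − 0.32330 = -0.15201.

-0.152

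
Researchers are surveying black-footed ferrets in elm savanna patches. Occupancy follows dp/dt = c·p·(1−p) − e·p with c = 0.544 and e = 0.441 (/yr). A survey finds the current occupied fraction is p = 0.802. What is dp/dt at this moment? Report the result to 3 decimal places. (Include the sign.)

-0.267

Colonization term: c·p·(1−p) = 0.544×0.802×0.1980 = 0.08639.
Extinction term: e·p = 0.35368.
dp/dt = 0.08639 − 0.35368 = -0.26730.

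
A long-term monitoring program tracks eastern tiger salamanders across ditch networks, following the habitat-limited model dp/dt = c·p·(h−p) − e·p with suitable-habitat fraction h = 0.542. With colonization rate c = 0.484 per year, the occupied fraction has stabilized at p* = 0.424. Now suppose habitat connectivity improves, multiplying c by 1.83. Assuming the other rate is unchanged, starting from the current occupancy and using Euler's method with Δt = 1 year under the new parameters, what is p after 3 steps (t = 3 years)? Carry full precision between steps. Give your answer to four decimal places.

Balance c(h−p*) = e gives e = 0.484×(0.542 − 0.42400) = 0.05711.
Starting from p₀ = 0.42400; update p ← p + (dp/dt)·Δt with the new parameters.
p: 0.42400 → 0.44410  (Δp = +0.02010)
p: 0.44410 → 0.45724  (Δp = +0.01315)
p: 0.45724 → 0.46546  (Δp = +0.00821)

0.4655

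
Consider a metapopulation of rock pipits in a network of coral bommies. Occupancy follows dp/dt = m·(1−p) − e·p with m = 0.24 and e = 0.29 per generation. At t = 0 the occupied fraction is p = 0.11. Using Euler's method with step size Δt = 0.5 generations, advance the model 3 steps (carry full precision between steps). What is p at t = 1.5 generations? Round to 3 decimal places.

0.317

Update rule: p ← p + [m·(1−p) − e·p]·Δt with Δt = 0.5.
t = 0.5: p = 0.11000 + (+0.09085) = 0.20085
t = 1: p = 0.20085 + (+0.06677) = 0.26762
t = 1.5: p = 0.26762 + (+0.04908) = 0.31670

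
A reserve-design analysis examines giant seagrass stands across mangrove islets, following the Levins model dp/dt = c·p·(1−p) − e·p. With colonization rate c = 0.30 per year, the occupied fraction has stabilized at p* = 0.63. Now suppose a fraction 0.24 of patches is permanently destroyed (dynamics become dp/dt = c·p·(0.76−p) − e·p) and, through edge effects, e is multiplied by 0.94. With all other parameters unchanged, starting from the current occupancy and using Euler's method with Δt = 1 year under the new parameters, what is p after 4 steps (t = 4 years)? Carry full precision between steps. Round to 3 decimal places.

0.514

Balance c(1−p*) = e gives e = 0.30×(1 − 0.63000) = 0.11100.
Starting from p₀ = 0.63000; update p ← p + (dp/dt)·Δt with the new parameters.
t = 1: p = 0.63000 + (-0.04116) = 0.58884
t = 2: p = 0.58884 + (-0.03120) = 0.55763
t = 3: p = 0.55763 + (-0.02433) = 0.53330
t = 4: p = 0.53330 + (-0.01938) = 0.51393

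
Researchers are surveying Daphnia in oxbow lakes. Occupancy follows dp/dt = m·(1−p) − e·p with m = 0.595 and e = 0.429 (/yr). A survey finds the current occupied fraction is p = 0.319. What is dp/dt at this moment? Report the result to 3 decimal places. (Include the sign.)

Colonization term: m·(1−p) = 0.595×0.6810 = 0.40520.
Extinction term: e·p = 0.13685.
dp/dt = 0.40520 − 0.13685 = 0.26834.

0.268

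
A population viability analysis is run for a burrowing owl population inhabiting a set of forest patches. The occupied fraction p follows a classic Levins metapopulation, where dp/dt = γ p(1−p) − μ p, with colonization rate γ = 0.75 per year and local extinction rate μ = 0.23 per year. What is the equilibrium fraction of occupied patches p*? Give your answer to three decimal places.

At equilibrium, colonization balances extinction: γ·p*·(1−p*) = μ·p*.
So p* = 1 − μ/γ = 1 − 0.23/0.75 = 1 − 0.3067 = 0.6933.

0.693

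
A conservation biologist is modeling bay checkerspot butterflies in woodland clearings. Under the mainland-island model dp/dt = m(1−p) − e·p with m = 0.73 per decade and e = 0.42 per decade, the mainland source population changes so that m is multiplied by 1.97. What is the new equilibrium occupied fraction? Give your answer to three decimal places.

Before: p* = 0.73/(0.73+0.42) = 0.6348.
After: m = 1.4381, e = 0.42; p* = 1.4381/1.8581 = 0.7740.

0.774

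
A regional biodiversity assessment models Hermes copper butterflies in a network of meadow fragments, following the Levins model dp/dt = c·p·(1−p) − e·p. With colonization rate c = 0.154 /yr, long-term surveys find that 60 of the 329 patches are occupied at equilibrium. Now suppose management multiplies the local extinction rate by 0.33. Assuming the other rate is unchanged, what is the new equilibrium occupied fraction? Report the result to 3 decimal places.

Observed p* = 60/329 = 0.18237.
Balance c(1−p*) = e gives e = 0.154×(1 − 0.18237) = 0.12592.
New p* = 1 − e/c = 1 − 0.04155/0.15400 = 0.73019.

0.730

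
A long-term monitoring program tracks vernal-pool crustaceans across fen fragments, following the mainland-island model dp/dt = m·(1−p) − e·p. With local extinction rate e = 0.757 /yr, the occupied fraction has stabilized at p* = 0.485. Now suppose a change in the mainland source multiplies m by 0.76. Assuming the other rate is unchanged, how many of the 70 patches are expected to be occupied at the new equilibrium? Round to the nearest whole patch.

Balance m(1−p*) = e·p* gives m = e·p*/(1−p*) = 0.757×0.48500/0.51500 = 0.71290.
New p* = m/(m+e) = 0.54180/(0.54180+0.75700) = 0.41715.
Expected occupied = 70 × 0.41715 = 29.20 ≈ 29.

29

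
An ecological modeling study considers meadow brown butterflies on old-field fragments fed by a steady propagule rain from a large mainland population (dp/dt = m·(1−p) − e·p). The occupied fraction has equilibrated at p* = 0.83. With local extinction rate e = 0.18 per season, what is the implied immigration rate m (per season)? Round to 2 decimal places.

At equilibrium m(1−p*) = e·p*, so m = e·p*/(1−p*).
m = 0.18 × 0.83 / 0.1700 = 0.1494/0.1700 = 0.8788.

0.88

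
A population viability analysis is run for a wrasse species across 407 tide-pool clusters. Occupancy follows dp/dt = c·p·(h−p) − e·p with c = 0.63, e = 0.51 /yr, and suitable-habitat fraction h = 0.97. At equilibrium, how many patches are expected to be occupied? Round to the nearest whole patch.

p* = h − e/c = 0.97 − 0.8095 = 0.1605.
Expected occupied patches = N × p* = 407 × 0.1605 = 65.31 ≈ 65.

65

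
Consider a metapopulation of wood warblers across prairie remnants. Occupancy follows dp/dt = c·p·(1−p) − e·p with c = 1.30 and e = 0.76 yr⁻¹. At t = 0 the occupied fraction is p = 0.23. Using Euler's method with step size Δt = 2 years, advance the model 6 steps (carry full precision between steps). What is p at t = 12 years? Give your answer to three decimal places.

Update rule: p ← p + [c·p·(1−p) − e·p]·Δt with Δt = 2.
  1  |  dp/dt·Δt = +0.110860  |  p_1 = 0.340860
  2  |  dp/dt·Δt = +0.066046  |  p_2 = 0.406906
  3  |  dp/dt·Δt = +0.008970  |  p_3 = 0.415876
  4  |  dp/dt·Δt = -0.000531  |  p_4 = 0.415345
  5  |  dp/dt·Δt = +0.000043  |  p_5 = 0.415388
  6  |  dp/dt·Δt = -0.000003  |  p_6 = 0.415384

0.415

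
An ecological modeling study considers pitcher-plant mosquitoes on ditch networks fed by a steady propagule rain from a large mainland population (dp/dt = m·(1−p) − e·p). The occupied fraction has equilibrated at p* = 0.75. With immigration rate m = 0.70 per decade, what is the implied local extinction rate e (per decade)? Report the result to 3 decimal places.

0.233

At equilibrium m(1−p*) = e·p*, so e = m(1−p*)/p*.
e = 0.70 × 0.2500 / 0.75 = 0.2333.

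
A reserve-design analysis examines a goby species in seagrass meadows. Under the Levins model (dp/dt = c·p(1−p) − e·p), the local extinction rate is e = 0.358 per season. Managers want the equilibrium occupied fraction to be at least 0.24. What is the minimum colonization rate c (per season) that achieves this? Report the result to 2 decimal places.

0.47

p* = 1 − e/c ≥ 0.24 requires e/c ≤ 0.7600, i.e. c ≥ e/0.7600.
c_min = 0.358/0.7600 = 0.4711.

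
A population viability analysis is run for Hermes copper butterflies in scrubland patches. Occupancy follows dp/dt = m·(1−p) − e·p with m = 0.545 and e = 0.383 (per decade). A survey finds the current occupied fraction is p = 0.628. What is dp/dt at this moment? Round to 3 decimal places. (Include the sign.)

Colonization term: m·(1−p) = 0.545×0.3720 = 0.20274.
Extinction term: e·p = 0.24052.
dp/dt = 0.20274 − 0.24052 = -0.03778.

-0.038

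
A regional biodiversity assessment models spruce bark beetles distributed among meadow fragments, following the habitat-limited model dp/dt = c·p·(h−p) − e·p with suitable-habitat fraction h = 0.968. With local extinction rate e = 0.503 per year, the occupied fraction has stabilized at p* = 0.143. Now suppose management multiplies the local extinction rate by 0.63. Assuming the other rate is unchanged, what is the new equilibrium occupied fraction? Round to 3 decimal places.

0.448

Balance c(h−p*) = e gives c = e/(0.968 − 0.14300) = 0.503/0.82500 = 0.60970.
New p* = 0.968 − e/c = 0.968 − 0.31689/0.60970 = 0.44825.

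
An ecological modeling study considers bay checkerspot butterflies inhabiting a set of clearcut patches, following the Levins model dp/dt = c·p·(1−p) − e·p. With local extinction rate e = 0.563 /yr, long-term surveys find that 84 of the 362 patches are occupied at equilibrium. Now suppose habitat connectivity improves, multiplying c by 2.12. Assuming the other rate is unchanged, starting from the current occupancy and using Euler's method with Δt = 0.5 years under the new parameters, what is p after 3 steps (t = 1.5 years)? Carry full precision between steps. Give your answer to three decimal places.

0.460

Observed p* = 84/362 = 0.23204.
Balance c(1−p*) = e gives c = e/(1 − 0.23204) = 0.563/0.76796 = 0.73312.
Starting from p₀ = 0.23204; update p ← p + (dp/dt)·Δt with the new parameters.
step 1: Δp = +0.07316, p = 0.30520
step 2: Δp = +0.07887, p = 0.38408
step 3: Δp = +0.07572, p = 0.45979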